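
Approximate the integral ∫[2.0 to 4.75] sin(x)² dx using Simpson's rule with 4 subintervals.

f(x) = sin(x)²
a = 2.0, b = 4.75, n = 4
h = (b - a)/n = 0.687500

Simpson's rule: (h/3)[f(x₀) + 4f(x₁) + 2f(x₂) + ... + f(xₙ)]

x_0 = 2.0000, f(x_0) = 0.826822, coefficient = 1
x_1 = 2.6875, f(x_1) = 0.192411, coefficient = 4
x_2 = 3.3750, f(x_2) = 0.053497, coefficient = 2
x_3 = 4.0625, f(x_3) = 0.633856, coefficient = 4
x_4 = 4.7500, f(x_4) = 0.998586, coefficient = 1

I ≈ (0.687500/3) × 5.237472 = 1.200254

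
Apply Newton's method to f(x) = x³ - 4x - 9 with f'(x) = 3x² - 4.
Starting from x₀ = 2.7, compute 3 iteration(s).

f(x) = x³ - 4x - 9
f'(x) = 3x² - 4
x₀ = 2.7

Newton-Raphson formula: x_{n+1} = x_n - f(x_n)/f'(x_n)

Iteration 1:
  f(2.700000) = -0.117000
  f'(2.700000) = 17.870000
  x_1 = 2.700000 - (-0.117000)/17.870000 = 2.706547
Iteration 2:
  f(2.706547) = 0.000348
  f'(2.706547) = 17.976195
  x_2 = 2.706547 - 0.000348/17.976195 = 2.706528
Iteration 3:
  f(2.706528) = 0.000000
  f'(2.706528) = 17.975881
  x_3 = 2.706528 - 0.000000/17.975881 = 2.706528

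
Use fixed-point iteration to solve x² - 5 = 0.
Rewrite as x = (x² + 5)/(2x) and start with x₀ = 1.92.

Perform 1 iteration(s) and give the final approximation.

Equation: x² - 5 = 0
Fixed-point form: x = (x² + 5)/(2x)
x₀ = 1.92

x_1 = g(1.920000) = 2.262083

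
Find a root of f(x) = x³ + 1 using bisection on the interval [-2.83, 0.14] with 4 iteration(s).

f(x) = x³ + 1
Initial interval: [-2.83, 0.14]

Iteration 1:
  c_1 = (-2.830000 + 0.140000)/2 = -1.345000
  f(c_1) = f(-1.345000) = -1.433139
  f(a) × f(c) ≥ 0, new interval: [-1.345000, 0.140000]
Iteration 2:
  c_2 = (-1.345000 + 0.140000)/2 = -0.602500
  f(c_2) = f(-0.602500) = 0.781289
  f(a) × f(c) < 0, new interval: [-1.345000, -0.602500]
Iteration 3:
  c_3 = (-1.345000 + (-0.602500))/2 = -0.973750
  f(c_3) = f(-0.973750) = 0.076701
  f(a) × f(c) < 0, new interval: [-1.345000, -0.973750]
Iteration 4:
  c_4 = (-1.345000 + (-0.973750))/2 = -1.159375
  f(c_4) = f(-1.159375) = -0.558374
  f(a) × f(c) ≥ 0, new interval: [-1.159375, -0.973750]

After 4 iteration(s), the approximation is c_4 = -1.159375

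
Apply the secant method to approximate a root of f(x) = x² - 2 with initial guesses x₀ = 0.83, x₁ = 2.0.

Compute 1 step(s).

f(x) = x² - 2
x₀ = 0.83, x₁ = 2.0

Secant formula: x_{n+1} = x_n - f(x_n)(x_n - x_{n-1})/(f(x_n) - f(x_{n-1}))

Iteration 1:
  f(0.830000) = -1.311100
  f(2.000000) = 2.000000
  x_2 = 2.000000 - 2.000000×(2.000000 - 0.830000)/(2.000000 - (-1.311100))
       = 1.293286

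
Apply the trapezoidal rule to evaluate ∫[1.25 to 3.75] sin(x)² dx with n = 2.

f(x) = sin(x)²
a = 1.25, b = 3.75, n = 2
h = (b - a)/n = 1.250000

Trapezoidal rule: (h/2)[f(x₀) + 2f(x₁) + 2f(x₂) + ... + f(xₙ)]

x_0 = 1.2500, f(x_0) = 0.900572, coefficient = 1
x_1 = 2.5000, f(x_1) = 0.358169, coefficient = 2
x_2 = 3.7500, f(x_2) = 0.326682, coefficient = 1

I ≈ (1.250000/2) × 1.943592 = 1.214745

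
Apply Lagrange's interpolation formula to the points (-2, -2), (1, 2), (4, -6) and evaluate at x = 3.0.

Lagrange interpolation formula:
P(x) = Σ yᵢ × Lᵢ(x)
where Lᵢ(x) = Π_{j≠i} (x - xⱼ)/(xᵢ - xⱼ)

L_0(3.0) = (3.0 - 1)/(-2 - 1) × (3.0 - 4)/(-2 - 4) = -0.111111
L_1(3.0) = (3.0 - (-2))/(1 - (-2)) × (3.0 - 4)/(1 - 4) = 0.555556
L_2(3.0) = (3.0 - (-2))/(4 - (-2)) × (3.0 - 1)/(4 - 1) = 0.555556

P(3.0) = (-2)×L_0(3.0) + 2×L_1(3.0) + (-6)×L_2(3.0)
P(3.0) = -2.000000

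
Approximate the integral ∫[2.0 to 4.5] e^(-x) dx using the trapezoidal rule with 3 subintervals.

f(x) = e^(-x)
a = 2.0, b = 4.5, n = 3
h = (b - a)/n = 0.833333

Trapezoidal rule: (h/2)[f(x₀) + 2f(x₁) + 2f(x₂) + ... + f(xₙ)]

x_0 = 2.0000, f(x_0) = 0.135335, coefficient = 1
x_1 = 2.8333, f(x_1) = 0.058816, coefficient = 2
x_2 = 3.6667, f(x_2) = 0.025562, coefficient = 2
x_3 = 4.5000, f(x_3) = 0.011109, coefficient = 1

I ≈ (0.833333/2) × 0.315200 = 0.131333
Exact value: 0.124226
Error: 0.007107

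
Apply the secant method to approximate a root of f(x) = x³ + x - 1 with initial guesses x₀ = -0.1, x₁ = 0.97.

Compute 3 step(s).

f(x) = x³ + x - 1
x₀ = -0.1, x₁ = 0.97

Secant formula: x_{n+1} = x_n - f(x_n)(x_n - x_{n-1})/(f(x_n) - f(x_{n-1}))

Iteration 1:
  f(-0.100000) = -1.101000
  f(0.970000) = 0.882673
  x_2 = 0.970000 - 0.882673×(0.970000 - (-0.100000))/(0.882673 - (-1.101000))
       = 0.493883
Iteration 2:
  f(0.970000) = 0.882673
  f(0.493883) = -0.385649
  x_3 = 0.493883 - (-0.385649)×(0.493883 - 0.970000)/(-0.385649 - 0.882673)
       = 0.638652
Iteration 3:
  f(0.493883) = -0.385649
  f(0.638652) = -0.100856
  x_4 = 0.638652 - (-0.100856)×(0.638652 - 0.493883)/(-0.100856 - (-0.385649))
       = 0.689921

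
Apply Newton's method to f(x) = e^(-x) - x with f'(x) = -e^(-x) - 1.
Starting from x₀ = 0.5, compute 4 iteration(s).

f(x) = e^(-x) - x
f'(x) = -e^(-x) - 1
x₀ = 0.5

Newton-Raphson formula: x_{n+1} = x_n - f(x_n)/f'(x_n)

Iteration 1:
  f(0.500000) = 0.106531
  f'(0.500000) = -1.606531
  x_1 = 0.500000 - 0.106531/(-1.606531) = 0.566311
Iteration 2:
  f(0.566311) = 0.001305
  f'(0.566311) = -1.567616
  x_2 = 0.566311 - 0.001305/(-1.567616) = 0.567143
Iteration 3:
  f(0.567143) = 0.000000
  f'(0.567143) = -1.567143
  x_3 = 0.567143 - 0.000000/(-1.567143) = 0.567143
Iteration 4:
  f(0.567143) = 0.000000
  f'(0.567143) = -1.567143
  x_4 = 0.567143 - 0.000000/(-1.567143) = 0.567143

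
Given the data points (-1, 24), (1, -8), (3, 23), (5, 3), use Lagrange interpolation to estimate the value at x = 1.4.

Lagrange interpolation formula:
P(x) = Σ yᵢ × Lᵢ(x)
where Lᵢ(x) = Π_{j≠i} (x - xⱼ)/(xᵢ - xⱼ)

L_0(1.4) = (1.4 - 1)/(-1 - 1) × (1.4 - 3)/(-1 - 3) × (1.4 - 5)/(-1 - 5) = -0.048000
L_1(1.4) = (1.4 - (-1))/(1 - (-1)) × (1.4 - 3)/(1 - 3) × (1.4 - 5)/(1 - 5) = 0.864000
L_2(1.4) = (1.4 - (-1))/(3 - (-1)) × (1.4 - 1)/(3 - 1) × (1.4 - 5)/(3 - 5) = 0.216000
L_3(1.4) = (1.4 - (-1))/(5 - (-1)) × (1.4 - 1)/(5 - 1) × (1.4 - 3)/(5 - 3) = -0.032000

P(1.4) = 24×L_0(1.4) + (-8)×L_1(1.4) + 23×L_2(1.4) + 3×L_3(1.4)
P(1.4) = -3.192000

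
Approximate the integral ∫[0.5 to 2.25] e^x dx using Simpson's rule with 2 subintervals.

f(x) = e^x
a = 0.5, b = 2.25, n = 2
h = (b - a)/n = 0.875000

Simpson's rule: (h/3)[f(x₀) + 4f(x₁) + 2f(x₂) + ... + f(xₙ)]

x_0 = 0.5000, f(x_0) = 1.648721, coefficient = 1
x_1 = 1.3750, f(x_1) = 3.955077, coefficient = 4
x_2 = 2.2500, f(x_2) = 9.487736, coefficient = 1

I ≈ (0.875000/3) × 26.956764 = 7.862389
Exact value: 7.839015
Error: 0.023375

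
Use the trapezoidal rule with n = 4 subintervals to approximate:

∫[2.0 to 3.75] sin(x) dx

f(x) = sin(x)
a = 2.0, b = 3.75, n = 4
h = (b - a)/n = 0.437500

Trapezoidal rule: (h/2)[f(x₀) + 2f(x₁) + 2f(x₂) + ... + f(xₙ)]

x_0 = 2.0000, f(x_0) = 0.909297, coefficient = 1
x_1 = 2.4375, f(x_1) = 0.647343, coefficient = 2
x_2 = 2.8750, f(x_2) = 0.263446, coefficient = 2
x_3 = 3.3125, f(x_3) = -0.170077, coefficient = 2
x_4 = 3.7500, f(x_4) = -0.571561, coefficient = 1

I ≈ (0.437500/2) × 1.819160 = 0.397941
Exact value: 0.404413
Error: 0.006471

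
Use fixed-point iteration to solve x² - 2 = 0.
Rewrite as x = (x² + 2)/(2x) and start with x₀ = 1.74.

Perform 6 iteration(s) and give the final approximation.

Equation: x² - 2 = 0
Fixed-point form: x = (x² + 2)/(2x)
x₀ = 1.74

x_1 = g(1.740000) = 1.444713
x_2 = g(1.444713) = 1.414535
x_3 = g(1.414535) = 1.414214
x_4 = g(1.414214) = 1.414214
x_5 = g(1.414214) = 1.414214
x_6 = g(1.414214) = 1.414214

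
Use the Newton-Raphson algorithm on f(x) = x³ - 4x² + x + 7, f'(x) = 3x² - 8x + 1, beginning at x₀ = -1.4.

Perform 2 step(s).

f(x) = x³ - 4x² + x + 7
f'(x) = 3x² - 8x + 1
x₀ = -1.4

Newton-Raphson formula: x_{n+1} = x_n - f(x_n)/f'(x_n)

Iteration 1:
  f(-1.400000) = -4.984000
  f'(-1.400000) = 18.080000
  x_1 = -1.400000 - (-4.984000)/18.080000 = -1.124336
Iteration 2:
  f(-1.124336) = -0.602174
  f'(-1.124336) = 13.787086
  x_2 = -1.124336 - (-0.602174)/13.787086 = -1.080660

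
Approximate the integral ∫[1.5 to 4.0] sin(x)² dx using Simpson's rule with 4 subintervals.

f(x) = sin(x)²
a = 1.5, b = 4.0, n = 4
h = (b - a)/n = 0.625000

Simpson's rule: (h/3)[f(x₀) + 4f(x₁) + 2f(x₂) + ... + f(xₙ)]

x_0 = 1.5000, f(x_0) = 0.994996, coefficient = 1
x_1 = 2.1250, f(x_1) = 0.723044, coefficient = 4
x_2 = 2.7500, f(x_2) = 0.145665, coefficient = 2
x_3 = 3.3750, f(x_3) = 0.053497, coefficient = 4
x_4 = 4.0000, f(x_4) = 0.572750, coefficient = 1

I ≈ (0.625000/3) × 4.965239 = 1.034425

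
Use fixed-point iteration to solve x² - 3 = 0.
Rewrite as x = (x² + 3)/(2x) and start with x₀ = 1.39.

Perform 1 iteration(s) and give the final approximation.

Equation: x² - 3 = 0
Fixed-point form: x = (x² + 3)/(2x)
x₀ = 1.39

x_1 = g(1.390000) = 1.774137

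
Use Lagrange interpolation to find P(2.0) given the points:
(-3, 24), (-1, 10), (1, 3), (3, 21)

Lagrange interpolation formula:
P(x) = Σ yᵢ × Lᵢ(x)
where Lᵢ(x) = Π_{j≠i} (x - xⱼ)/(xᵢ - xⱼ)

L_0(2.0) = (2.0 - (-1))/(-3 - (-1)) × (2.0 - 1)/(-3 - 1) × (2.0 - 3)/(-3 - 3) = 0.062500
L_1(2.0) = (2.0 - (-3))/(-1 - (-3)) × (2.0 - 1)/(-1 - 1) × (2.0 - 3)/(-1 - 3) = -0.312500
L_2(2.0) = (2.0 - (-3))/(1 - (-3)) × (2.0 - (-1))/(1 - (-1)) × (2.0 - 3)/(1 - 3) = 0.937500
L_3(2.0) = (2.0 - (-3))/(3 - (-3)) × (2.0 - (-1))/(3 - (-1)) × (2.0 - 1)/(3 - 1) = 0.312500

P(2.0) = 24×L_0(2.0) + 10×L_1(2.0) + 3×L_2(2.0) + 21×L_3(2.0)
P(2.0) = 7.750000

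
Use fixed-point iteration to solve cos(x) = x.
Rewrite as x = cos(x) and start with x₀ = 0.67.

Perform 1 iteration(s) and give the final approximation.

Equation: cos(x) = x
Fixed-point form: x = cos(x)
x₀ = 0.67

x_1 = g(0.670000) = 0.783822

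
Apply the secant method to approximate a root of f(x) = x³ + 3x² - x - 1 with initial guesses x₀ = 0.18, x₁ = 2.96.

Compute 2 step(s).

f(x) = x³ + 3x² - x - 1
x₀ = 0.18, x₁ = 2.96

Secant formula: x_{n+1} = x_n - f(x_n)(x_n - x_{n-1})/(f(x_n) - f(x_{n-1}))

Iteration 1:
  f(0.180000) = -1.076968
  f(2.960000) = 48.259136
  x_2 = 2.960000 - 48.259136×(2.960000 - 0.180000)/(48.259136 - (-1.076968))
       = 0.240685
Iteration 2:
  f(2.960000) = 48.259136
  f(0.240685) = -1.052954
  x_3 = 0.240685 - (-1.052954)×(0.240685 - 2.960000)/(-1.052954 - 48.259136)
       = 0.298750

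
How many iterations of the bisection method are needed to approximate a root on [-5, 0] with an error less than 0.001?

We need (b-a)/2^n ≤ 0.001
(0 - (-5))/2^n ≤ 0.001
5/2^n ≤ 0.001
2^n ≥ 5000
n ≥ log₂(5000) = 12.29
n ≥ 13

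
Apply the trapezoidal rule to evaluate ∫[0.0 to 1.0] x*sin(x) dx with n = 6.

f(x) = x*sin(x)
a = 0.0, b = 1.0, n = 6
h = (b - a)/n = 0.166667

Trapezoidal rule: (h/2)[f(x₀) + 2f(x₁) + 2f(x₂) + ... + f(xₙ)]

x_0 = 0.0000, f(x_0) = 0.000000, coefficient = 1
x_1 = 0.1667, f(x_1) = 0.027649, coefficient = 2
x_2 = 0.3333, f(x_2) = 0.109065, coefficient = 2
x_3 = 0.5000, f(x_3) = 0.239713, coefficient = 2
x_4 = 0.6667, f(x_4) = 0.412247, coefficient = 2
x_5 = 0.8333, f(x_5) = 0.616814, coefficient = 2
x_6 = 1.0000, f(x_6) = 0.841471, coefficient = 1

I ≈ (0.166667/2) × 3.652446 = 0.304371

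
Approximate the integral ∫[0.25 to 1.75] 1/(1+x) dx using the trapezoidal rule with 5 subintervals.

f(x) = 1/(1+x)
a = 0.25, b = 1.75, n = 5
h = (b - a)/n = 0.300000

Trapezoidal rule: (h/2)[f(x₀) + 2f(x₁) + 2f(x₂) + ... + f(xₙ)]

x_0 = 0.2500, f(x_0) = 0.800000, coefficient = 1
x_1 = 0.5500, f(x_1) = 0.645161, coefficient = 2
x_2 = 0.8500, f(x_2) = 0.540541, coefficient = 2
x_3 = 1.1500, f(x_3) = 0.465116, coefficient = 2
x_4 = 1.4500, f(x_4) = 0.408163, coefficient = 2
x_5 = 1.7500, f(x_5) = 0.363636, coefficient = 1

I ≈ (0.300000/2) × 5.281599 = 0.792240
Exact value: 0.788457
Error: 0.003783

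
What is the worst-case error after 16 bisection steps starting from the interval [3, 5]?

Bisection error bound: |error| ≤ (b-a)/2^n
|error| ≤ (5 - 3)/2^16 = 2/2^16
|error| ≤ 0.0000305176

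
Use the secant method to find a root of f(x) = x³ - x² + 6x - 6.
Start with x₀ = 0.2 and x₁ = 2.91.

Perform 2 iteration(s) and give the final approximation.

f(x) = x³ - x² + 6x - 6
x₀ = 0.2, x₁ = 2.91

Secant formula: x_{n+1} = x_n - f(x_n)(x_n - x_{n-1})/(f(x_n) - f(x_{n-1}))

Iteration 1:
  f(0.200000) = -4.832000
  f(2.910000) = 27.634071
  x_2 = 2.910000 - 27.634071×(2.910000 - 0.200000)/(27.634071 - (-4.832000))
       = 0.603336
Iteration 2:
  f(2.910000) = 27.634071
  f(0.603336) = -2.524378
  x_3 = 0.603336 - (-2.524378)×(0.603336 - 2.910000)/(-2.524378 - 27.634071)
       = 0.796412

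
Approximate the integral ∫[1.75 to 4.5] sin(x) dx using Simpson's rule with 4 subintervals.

f(x) = sin(x)
a = 1.75, b = 4.5, n = 4
h = (b - a)/n = 0.687500

Simpson's rule: (h/3)[f(x₀) + 4f(x₁) + 2f(x₂) + ... + f(xₙ)]

x_0 = 1.7500, f(x_0) = 0.983986, coefficient = 1
x_1 = 2.4375, f(x_1) = 0.647343, coefficient = 4
x_2 = 3.1250, f(x_2) = 0.016592, coefficient = 2
x_3 = 3.8125, f(x_3) = -0.621697, coefficient = 4
x_4 = 4.5000, f(x_4) = -0.977530, coefficient = 1

I ≈ (0.687500/3) × 0.142222 = 0.032593
Exact value: 0.032550
Error: 0.000043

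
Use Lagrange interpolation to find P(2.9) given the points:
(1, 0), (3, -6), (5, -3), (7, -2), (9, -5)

Lagrange interpolation formula:
P(x) = Σ yᵢ × Lᵢ(x)
where Lᵢ(x) = Π_{j≠i} (x - xⱼ)/(xᵢ - xⱼ)

L_0(2.9) = (2.9 - 3)/(1 - 3) × (2.9 - 5)/(1 - 5) × (2.9 - 7)/(1 - 7) × (2.9 - 9)/(1 - 9) = 0.013677
L_1(2.9) = (2.9 - 1)/(3 - 1) × (2.9 - 5)/(3 - 5) × (2.9 - 7)/(3 - 7) × (2.9 - 9)/(3 - 9) = 1.039478
L_2(2.9) = (2.9 - 1)/(5 - 1) × (2.9 - 3)/(5 - 3) × (2.9 - 7)/(5 - 7) × (2.9 - 9)/(5 - 9) = -0.074248
L_3(2.9) = (2.9 - 1)/(7 - 1) × (2.9 - 3)/(7 - 3) × (2.9 - 5)/(7 - 5) × (2.9 - 9)/(7 - 9) = 0.025353
L_4(2.9) = (2.9 - 1)/(9 - 1) × (2.9 - 3)/(9 - 3) × (2.9 - 5)/(9 - 5) × (2.9 - 7)/(9 - 7) = -0.004260

P(2.9) = 0×L_0(2.9) + (-6)×L_1(2.9) + (-3)×L_2(2.9) + (-2)×L_3(2.9) + (-5)×L_4(2.9)
P(2.9) = -6.043529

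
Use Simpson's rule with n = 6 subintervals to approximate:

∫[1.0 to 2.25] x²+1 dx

f(x) = x²+1
a = 1.0, b = 2.25, n = 6
h = (b - a)/n = 0.208333

Simpson's rule: (h/3)[f(x₀) + 4f(x₁) + 2f(x₂) + ... + f(xₙ)]

x_0 = 1.0000, f(x_0) = 2.000000, coefficient = 1
x_1 = 1.2083, f(x_1) = 2.460069, coefficient = 4
x_2 = 1.4167, f(x_2) = 3.006944, coefficient = 2
x_3 = 1.6250, f(x_3) = 3.640625, coefficient = 4
x_4 = 1.8333, f(x_4) = 4.361111, coefficient = 2
x_5 = 2.0417, f(x_5) = 5.168403, coefficient = 4
x_6 = 2.2500, f(x_6) = 6.062500, coefficient = 1

I ≈ (0.208333/3) × 67.875000 = 4.713542
Exact value: 4.713542
Error: 0.000000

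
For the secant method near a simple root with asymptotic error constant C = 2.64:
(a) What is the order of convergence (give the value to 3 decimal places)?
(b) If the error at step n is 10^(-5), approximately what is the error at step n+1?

(a) Secant method has superlinear convergence with order φ = (1+√5)/2 ≈ 1.618.
    This means |e_{n+1}| ≈ C|e_n|^1.618.

(b) With |e_n| = 10^(-5) and C = 2.64:
    |e_{n+1}| ≈ 2.64 × (10^(-5))^1.618 = 2.64 × 10^(-8.09)

(a) ≈ 1.618 (golden ratio); (b) |e_{n+1}| ≈ 2.145e-08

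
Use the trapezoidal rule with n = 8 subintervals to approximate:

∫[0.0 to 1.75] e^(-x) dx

f(x) = e^(-x)
a = 0.0, b = 1.75, n = 8
h = (b - a)/n = 0.218750

Trapezoidal rule: (h/2)[f(x₀) + 2f(x₁) + 2f(x₂) + ... + f(xₙ)]

x_0 = 0.0000, f(x_0) = 1.000000, coefficient = 1
x_1 = 0.2188, f(x_1) = 0.803523, coefficient = 2
x_2 = 0.4375, f(x_2) = 0.645649, coefficient = 2
x_3 = 0.6562, f(x_3) = 0.518793, coefficient = 2
x_4 = 0.8750, f(x_4) = 0.416862, coefficient = 2
x_5 = 1.0938, f(x_5) = 0.334958, coefficient = 2
x_6 = 1.3125, f(x_6) = 0.269146, coefficient = 2
x_7 = 1.5312, f(x_7) = 0.216265, coefficient = 2
x_8 = 1.7500, f(x_8) = 0.173774, coefficient = 1

I ≈ (0.218750/2) × 7.584166 = 0.829518
Exact value: 0.826226
Error: 0.003292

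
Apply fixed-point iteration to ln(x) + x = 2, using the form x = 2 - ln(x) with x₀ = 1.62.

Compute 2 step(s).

Equation: ln(x) + x = 2
Fixed-point form: x = 2 - ln(x)
x₀ = 1.62

x_1 = g(1.620000) = 1.517574
x_2 = g(1.517574) = 1.582887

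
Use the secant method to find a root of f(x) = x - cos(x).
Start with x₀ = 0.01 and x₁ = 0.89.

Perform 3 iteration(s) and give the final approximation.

f(x) = x - cos(x)
x₀ = 0.01, x₁ = 0.89

Secant formula: x_{n+1} = x_n - f(x_n)(x_n - x_{n-1})/(f(x_n) - f(x_{n-1}))

Iteration 1:
  f(0.010000) = -0.989950
  f(0.890000) = 0.260588
  x_2 = 0.890000 - 0.260588×(0.890000 - 0.010000)/(0.260588 - (-0.989950))
       = 0.706625
Iteration 2:
  f(0.890000) = 0.260588
  f(0.706625) = -0.053933
  x_3 = 0.706625 - (-0.053933)×(0.706625 - 0.890000)/(-0.053933 - 0.260588)
       = 0.738069
Iteration 3:
  f(0.706625) = -0.053933
  f(0.738069) = -0.001700
  x_4 = 0.738069 - (-0.001700)×(0.738069 - 0.706625)/(-0.001700 - (-0.053933))
       = 0.739093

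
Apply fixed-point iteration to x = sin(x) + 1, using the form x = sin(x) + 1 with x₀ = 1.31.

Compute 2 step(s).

Equation: x = sin(x) + 1
Fixed-point form: x = sin(x) + 1
x₀ = 1.31

x_1 = g(1.310000) = 1.966185
x_2 = g(1.966185) = 1.922847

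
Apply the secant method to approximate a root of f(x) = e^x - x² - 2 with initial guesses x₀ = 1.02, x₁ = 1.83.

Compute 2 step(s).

f(x) = e^x - x² - 2
x₀ = 1.02, x₁ = 1.83

Secant formula: x_{n+1} = x_n - f(x_n)(x_n - x_{n-1})/(f(x_n) - f(x_{n-1}))

Iteration 1:
  f(1.020000) = -0.267205
  f(1.830000) = 0.884987
  x_2 = 1.830000 - 0.884987×(1.830000 - 1.020000)/(0.884987 - (-0.267205))
       = 1.207847
Iteration 2:
  f(1.830000) = 0.884987
  f(1.207847) = -0.112622
  x_3 = 1.207847 - (-0.112622)×(1.207847 - 1.830000)/(-0.112622 - 0.884987)
       = 1.278083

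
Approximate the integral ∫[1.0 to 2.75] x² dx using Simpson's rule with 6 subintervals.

f(x) = x²
a = 1.0, b = 2.75, n = 6
h = (b - a)/n = 0.291667

Simpson's rule: (h/3)[f(x₀) + 4f(x₁) + 2f(x₂) + ... + f(xₙ)]

x_0 = 1.0000, f(x_0) = 1.000000, coefficient = 1
x_1 = 1.2917, f(x_1) = 1.668403, coefficient = 4
x_2 = 1.5833, f(x_2) = 2.506944, coefficient = 2
x_3 = 1.8750, f(x_3) = 3.515625, coefficient = 4
x_4 = 2.1667, f(x_4) = 4.694444, coefficient = 2
x_5 = 2.4583, f(x_5) = 6.043403, coefficient = 4
x_6 = 2.7500, f(x_6) = 7.562500, coefficient = 1

I ≈ (0.291667/3) × 67.875000 = 6.598958
Exact value: 6.598958
Error: 0.000000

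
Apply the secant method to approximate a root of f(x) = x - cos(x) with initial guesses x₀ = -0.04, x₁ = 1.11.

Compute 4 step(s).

f(x) = x - cos(x)
x₀ = -0.04, x₁ = 1.11

Secant formula: x_{n+1} = x_n - f(x_n)(x_n - x_{n-1})/(f(x_n) - f(x_{n-1}))

Iteration 1:
  f(-0.040000) = -1.039200
  f(1.110000) = 0.665338
  x_2 = 1.110000 - 0.665338×(1.110000 - (-0.040000))/(0.665338 - (-1.039200))
       = 0.661116
Iteration 2:
  f(1.110000) = 0.665338
  f(0.661116) = -0.128191
  x_3 = 0.661116 - (-0.128191)×(0.661116 - 1.110000)/(-0.128191 - 0.665338)
       = 0.733631
Iteration 3:
  f(0.661116) = -0.128191
  f(0.733631) = -0.009116
  x_4 = 0.733631 - (-0.009116)×(0.733631 - 0.661116)/(-0.009116 - (-0.128191))
       = 0.739183
Iteration 4:
  f(0.733631) = -0.009116
  f(0.739183) = 0.000164
  x_5 = 0.739183 - 0.000164×(0.739183 - 0.733631)/(0.000164 - (-0.009116))
       = 0.739085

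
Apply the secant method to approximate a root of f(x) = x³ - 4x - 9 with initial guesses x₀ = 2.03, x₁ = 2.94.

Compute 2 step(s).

f(x) = x³ - 4x - 9
x₀ = 2.03, x₁ = 2.94

Secant formula: x_{n+1} = x_n - f(x_n)(x_n - x_{n-1})/(f(x_n) - f(x_{n-1}))

Iteration 1:
  f(2.030000) = -8.754573
  f(2.940000) = 4.652184
  x_2 = 2.940000 - 4.652184×(2.940000 - 2.030000)/(4.652184 - (-8.754573))
       = 2.624227
Iteration 2:
  f(2.940000) = 4.652184
  f(2.624227) = -1.424987
  x_3 = 2.624227 - (-1.424987)×(2.624227 - 2.940000)/(-1.424987 - 4.652184)
       = 2.698270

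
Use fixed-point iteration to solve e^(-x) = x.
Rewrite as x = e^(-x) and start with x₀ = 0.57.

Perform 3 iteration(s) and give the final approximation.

Equation: e^(-x) = x
Fixed-point form: x = e^(-x)
x₀ = 0.57

x_1 = g(0.570000) = 0.565525
x_2 = g(0.565525) = 0.568062
x_3 = g(0.568062) = 0.566623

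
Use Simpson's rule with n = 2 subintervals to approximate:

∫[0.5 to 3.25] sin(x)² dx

f(x) = sin(x)²
a = 0.5, b = 3.25, n = 2
h = (b - a)/n = 1.375000

Simpson's rule: (h/3)[f(x₀) + 4f(x₁) + 2f(x₂) + ... + f(xₙ)]

x_0 = 0.5000, f(x_0) = 0.229849, coefficient = 1
x_1 = 1.8750, f(x_1) = 0.910280, coefficient = 4
x_2 = 3.2500, f(x_2) = 0.011706, coefficient = 1

I ≈ (1.375000/3) × 3.882674 = 1.779559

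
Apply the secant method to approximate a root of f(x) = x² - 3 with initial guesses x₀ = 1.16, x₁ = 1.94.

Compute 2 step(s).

f(x) = x² - 3
x₀ = 1.16, x₁ = 1.94

Secant formula: x_{n+1} = x_n - f(x_n)(x_n - x_{n-1})/(f(x_n) - f(x_{n-1}))

Iteration 1:
  f(1.160000) = -1.654400
  f(1.940000) = 0.763600
  x_2 = 1.940000 - 0.763600×(1.940000 - 1.160000)/(0.763600 - (-1.654400))
       = 1.693677
Iteration 2:
  f(1.940000) = 0.763600
  f(1.693677) = -0.131457
  x_3 = 1.693677 - (-0.131457)×(1.693677 - 1.940000)/(-0.131457 - 0.763600)
       = 1.729855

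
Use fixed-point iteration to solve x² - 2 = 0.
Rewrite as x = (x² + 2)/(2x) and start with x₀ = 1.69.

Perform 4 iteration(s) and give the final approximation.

Equation: x² - 2 = 0
Fixed-point form: x = (x² + 2)/(2x)
x₀ = 1.69

x_1 = g(1.690000) = 1.436716
x_2 = g(1.436716) = 1.414390
x_3 = g(1.414390) = 1.414214
x_4 = g(1.414214) = 1.414214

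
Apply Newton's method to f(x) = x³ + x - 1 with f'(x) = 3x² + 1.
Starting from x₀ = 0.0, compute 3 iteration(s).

f(x) = x³ + x - 1
f'(x) = 3x² + 1
x₀ = 0.0

Newton-Raphson formula: x_{n+1} = x_n - f(x_n)/f'(x_n)

Iteration 1:
  f(0.000000) = -1.000000
  f'(0.000000) = 1.000000
  x_1 = 0.000000 - (-1.000000)/1.000000 = 1.000000
Iteration 2:
  f(1.000000) = 1.000000
  f'(1.000000) = 4.000000
  x_2 = 1.000000 - 1.000000/4.000000 = 0.750000
Iteration 3:
  f(0.750000) = 0.171875
  f'(0.750000) = 2.687500
  x_3 = 0.750000 - 0.171875/2.687500 = 0.686047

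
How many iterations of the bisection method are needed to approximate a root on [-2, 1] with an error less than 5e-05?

We need (b-a)/2^n ≤ 5e-05
(1 - (-2))/2^n ≤ 5e-05
3/2^n ≤ 5e-05
2^n ≥ 60000
n ≥ log₂(60000) = 15.87
n ≥ 16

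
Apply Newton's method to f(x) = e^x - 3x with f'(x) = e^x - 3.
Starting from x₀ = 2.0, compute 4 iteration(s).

f(x) = e^x - 3x
f'(x) = e^x - 3
x₀ = 2.0

Newton-Raphson formula: x_{n+1} = x_n - f(x_n)/f'(x_n)

Iteration 1:
  f(2.000000) = 1.389056
  f'(2.000000) = 4.389056
  x_1 = 2.000000 - 1.389056/4.389056 = 1.683518
Iteration 2:
  f(1.683518) = 0.333912
  f'(1.683518) = 2.384467
  x_2 = 1.683518 - 0.333912/2.384467 = 1.543482
Iteration 3:
  f(1.543482) = 0.050415
  f'(1.543482) = 1.680861
  x_3 = 1.543482 - 0.050415/1.680861 = 1.513489
Iteration 4:
  f(1.513489) = 0.002085
  f'(1.513489) = 1.542550
  x_4 = 1.513489 - 0.002085/1.542550 = 1.512137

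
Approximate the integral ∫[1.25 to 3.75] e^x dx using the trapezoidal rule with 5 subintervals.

f(x) = e^x
a = 1.25, b = 3.75, n = 5
h = (b - a)/n = 0.500000

Trapezoidal rule: (h/2)[f(x₀) + 2f(x₁) + 2f(x₂) + ... + f(xₙ)]

x_0 = 1.2500, f(x_0) = 3.490343, coefficient = 1
x_1 = 1.7500, f(x_1) = 5.754603, coefficient = 2
x_2 = 2.2500, f(x_2) = 9.487736, coefficient = 2
x_3 = 2.7500, f(x_3) = 15.642632, coefficient = 2
x_4 = 3.2500, f(x_4) = 25.790340, coefficient = 2
x_5 = 3.7500, f(x_5) = 42.521082, coefficient = 1

I ≈ (0.500000/2) × 159.362046 = 39.840511
Exact value: 39.030739
Error: 0.809772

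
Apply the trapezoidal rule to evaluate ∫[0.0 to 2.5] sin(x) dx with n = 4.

f(x) = sin(x)
a = 0.0, b = 2.5, n = 4
h = (b - a)/n = 0.625000

Trapezoidal rule: (h/2)[f(x₀) + 2f(x₁) + 2f(x₂) + ... + f(xₙ)]

x_0 = 0.0000, f(x_0) = 0.000000, coefficient = 1
x_1 = 0.6250, f(x_1) = 0.585097, coefficient = 2
x_2 = 1.2500, f(x_2) = 0.948985, coefficient = 2
x_3 = 1.8750, f(x_3) = 0.954086, coefficient = 2
x_4 = 2.5000, f(x_4) = 0.598472, coefficient = 1

I ≈ (0.625000/2) × 5.574807 = 1.742127
Exact value: 1.801144
Error: 0.059016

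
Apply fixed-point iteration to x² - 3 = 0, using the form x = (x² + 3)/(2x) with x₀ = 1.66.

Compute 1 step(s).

Equation: x² - 3 = 0
Fixed-point form: x = (x² + 3)/(2x)
x₀ = 1.66

x_1 = g(1.660000) = 1.733614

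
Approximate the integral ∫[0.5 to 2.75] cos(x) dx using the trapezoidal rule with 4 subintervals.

f(x) = cos(x)
a = 0.5, b = 2.75, n = 4
h = (b - a)/n = 0.562500

Trapezoidal rule: (h/2)[f(x₀) + 2f(x₁) + 2f(x₂) + ... + f(xₙ)]

x_0 = 0.5000, f(x_0) = 0.877583, coefficient = 1
x_1 = 1.0625, f(x_1) = 0.486690, coefficient = 2
x_2 = 1.6250, f(x_2) = -0.054177, coefficient = 2
x_3 = 2.1875, f(x_3) = -0.578349, coefficient = 2
x_4 = 2.7500, f(x_4) = -0.924302, coefficient = 1

I ≈ (0.562500/2) × -0.338393 = -0.095173
Exact value: -0.097765
Error: 0.002591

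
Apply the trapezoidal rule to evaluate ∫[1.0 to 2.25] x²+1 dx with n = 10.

f(x) = x²+1
a = 1.0, b = 2.25, n = 10
h = (b - a)/n = 0.125000

Trapezoidal rule: (h/2)[f(x₀) + 2f(x₁) + 2f(x₂) + ... + f(xₙ)]

x_0 = 1.0000, f(x_0) = 2.000000, coefficient = 1
x_1 = 1.1250, f(x_1) = 2.265625, coefficient = 2
x_2 = 1.2500, f(x_2) = 2.562500, coefficient = 2
x_3 = 1.3750, f(x_3) = 2.890625, coefficient = 2
x_4 = 1.5000, f(x_4) = 3.250000, coefficient = 2
x_5 = 1.6250, f(x_5) = 3.640625, coefficient = 2
x_6 = 1.7500, f(x_6) = 4.062500, coefficient = 2
x_7 = 1.8750, f(x_7) = 4.515625, coefficient = 2
x_8 = 2.0000, f(x_8) = 5.000000, coefficient = 2
x_9 = 2.1250, f(x_9) = 5.515625, coefficient = 2
x_10 = 2.2500, f(x_10) = 6.062500, coefficient = 1

I ≈ (0.125000/2) × 75.468750 = 4.716797
Exact value: 4.713542
Error: 0.003255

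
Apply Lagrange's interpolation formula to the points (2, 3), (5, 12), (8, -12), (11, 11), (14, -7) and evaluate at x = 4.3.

Lagrange interpolation formula:
P(x) = Σ yᵢ × Lᵢ(x)
where Lᵢ(x) = Π_{j≠i} (x - xⱼ)/(xᵢ - xⱼ)

L_0(4.3) = (4.3 - 5)/(2 - 5) × (4.3 - 8)/(2 - 8) × (4.3 - 11)/(2 - 11) × (4.3 - 14)/(2 - 14) = 0.086586
L_1(4.3) = (4.3 - 2)/(5 - 2) × (4.3 - 8)/(5 - 8) × (4.3 - 11)/(5 - 11) × (4.3 - 14)/(5 - 14) = 1.137994
L_2(4.3) = (4.3 - 2)/(8 - 2) × (4.3 - 5)/(8 - 5) × (4.3 - 11)/(8 - 11) × (4.3 - 14)/(8 - 14) = -0.322944
L_3(4.3) = (4.3 - 2)/(11 - 2) × (4.3 - 5)/(11 - 5) × (4.3 - 8)/(11 - 8) × (4.3 - 14)/(11 - 14) = 0.118895
L_4(4.3) = (4.3 - 2)/(14 - 2) × (4.3 - 5)/(14 - 5) × (4.3 - 8)/(14 - 8) × (4.3 - 11)/(14 - 11) = -0.020531

P(4.3) = 3×L_0(4.3) + 12×L_1(4.3) + (-12)×L_2(4.3) + 11×L_3(4.3) + (-7)×L_4(4.3)
P(4.3) = 19.242572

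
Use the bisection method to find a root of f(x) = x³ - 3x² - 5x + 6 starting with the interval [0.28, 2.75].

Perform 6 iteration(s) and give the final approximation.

f(x) = x³ - 3x² - 5x + 6
Initial interval: [0.28, 2.75]

Iteration 1:
  c_1 = (0.280000 + 2.750000)/2 = 1.515000
  f(c_1) = f(1.515000) = -4.983409
  f(a) × f(c) < 0, new interval: [0.280000, 1.515000]
Iteration 2:
  c_2 = (0.280000 + 1.515000)/2 = 0.897500
  f(c_2) = f(0.897500) = -0.181077
  f(a) × f(c) < 0, new interval: [0.280000, 0.897500]
Iteration 3:
  c_3 = (0.280000 + 0.897500)/2 = 0.588750
  f(c_3) = f(0.588750) = 2.220447
  f(a) × f(c) ≥ 0, new interval: [0.588750, 0.897500]
Iteration 4:
  c_4 = (0.588750 + 0.897500)/2 = 0.743125
  f(c_4) = f(0.743125) = 1.038050
  f(a) × f(c) ≥ 0, new interval: [0.743125, 0.897500]
Iteration 5:
  c_5 = (0.743125 + 0.897500)/2 = 0.820312
  f(c_5) = f(0.820312) = 0.431698
  f(a) × f(c) ≥ 0, new interval: [0.820312, 0.897500]
Iteration 6:
  c_6 = (0.820312 + 0.897500)/2 = 0.858906
  f(c_6) = f(0.858906) = 0.125941
  f(a) × f(c) ≥ 0, new interval: [0.858906, 0.897500]

After 6 iteration(s), the approximation is c_6 = 0.858906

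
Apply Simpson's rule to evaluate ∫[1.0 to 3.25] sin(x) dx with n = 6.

f(x) = sin(x)
a = 1.0, b = 3.25, n = 6
h = (b - a)/n = 0.375000

Simpson's rule: (h/3)[f(x₀) + 4f(x₁) + 2f(x₂) + ... + f(xₙ)]

x_0 = 1.0000, f(x_0) = 0.841471, coefficient = 1
x_1 = 1.3750, f(x_1) = 0.980893, coefficient = 4
x_2 = 1.7500, f(x_2) = 0.983986, coefficient = 2
x_3 = 2.1250, f(x_3) = 0.850320, coefficient = 4
x_4 = 2.5000, f(x_4) = 0.598472, coefficient = 2
x_5 = 2.8750, f(x_5) = 0.263446, coefficient = 4
x_6 = 3.2500, f(x_6) = -0.108195, coefficient = 1

I ≈ (0.375000/3) × 12.276827 = 1.534603
Exact value: 1.534432
Error: 0.000171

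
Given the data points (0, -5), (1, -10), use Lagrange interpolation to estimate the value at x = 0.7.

Lagrange interpolation formula:
P(x) = Σ yᵢ × Lᵢ(x)
where Lᵢ(x) = Π_{j≠i} (x - xⱼ)/(xᵢ - xⱼ)

L_0(0.7) = (0.7 - 1)/(0 - 1) = 0.300000
L_1(0.7) = (0.7 - 0)/(1 - 0) = 0.700000

P(0.7) = (-5)×L_0(0.7) + (-10)×L_1(0.7)
P(0.7) = -8.500000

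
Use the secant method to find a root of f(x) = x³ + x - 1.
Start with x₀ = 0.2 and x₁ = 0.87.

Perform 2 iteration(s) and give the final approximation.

f(x) = x³ + x - 1
x₀ = 0.2, x₁ = 0.87

Secant formula: x_{n+1} = x_n - f(x_n)(x_n - x_{n-1})/(f(x_n) - f(x_{n-1}))

Iteration 1:
  f(0.200000) = -0.792000
  f(0.870000) = 0.528503
  x_2 = 0.870000 - 0.528503×(0.870000 - 0.200000)/(0.528503 - (-0.792000))
       = 0.601847
Iteration 2:
  f(0.870000) = 0.528503
  f(0.601847) = -0.180152
  x_3 = 0.601847 - (-0.180152)×(0.601847 - 0.870000)/(-0.180152 - 0.528503)
       = 0.670016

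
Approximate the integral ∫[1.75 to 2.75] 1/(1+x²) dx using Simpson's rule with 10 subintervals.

f(x) = 1/(1+x²)
a = 1.75, b = 2.75, n = 10
h = (b - a)/n = 0.100000

Simpson's rule: (h/3)[f(x₀) + 4f(x₁) + 2f(x₂) + ... + f(xₙ)]

x_0 = 1.7500, f(x_0) = 0.246154, coefficient = 1
x_1 = 1.8500, f(x_1) = 0.226116, coefficient = 4
x_2 = 1.9500, f(x_2) = 0.208225, coefficient = 2
x_3 = 2.0500, f(x_3) = 0.192215, coefficient = 4
x_4 = 2.1500, f(x_4) = 0.177857, coefficient = 2
x_5 = 2.2500, f(x_5) = 0.164948, coefficient = 4
x_6 = 2.3500, f(x_6) = 0.153315, coefficient = 2
x_7 = 2.4500, f(x_7) = 0.142806, coefficient = 4
x_8 = 2.5500, f(x_8) = 0.133289, coefficient = 2
x_9 = 2.6500, f(x_9) = 0.124649, coefficient = 4
x_10 = 2.7500, f(x_10) = 0.116788, coefficient = 1

I ≈ (0.100000/3) × 5.111257 = 0.170375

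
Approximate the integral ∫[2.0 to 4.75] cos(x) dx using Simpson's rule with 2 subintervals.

f(x) = cos(x)
a = 2.0, b = 4.75, n = 2
h = (b - a)/n = 1.375000

Simpson's rule: (h/3)[f(x₀) + 4f(x₁) + 2f(x₂) + ... + f(xₙ)]

x_0 = 2.0000, f(x_0) = -0.416147, coefficient = 1
x_1 = 3.3750, f(x_1) = -0.972884, coefficient = 4
x_2 = 4.7500, f(x_2) = 0.037602, coefficient = 1

I ≈ (1.375000/3) × -4.270080 = -1.957120
Exact value: -1.908590
Error: 0.048530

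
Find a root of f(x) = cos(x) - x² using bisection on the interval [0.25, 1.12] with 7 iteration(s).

f(x) = cos(x) - x²
Initial interval: [0.25, 1.12]

Iteration 1:
  c_1 = (0.250000 + 1.120000)/2 = 0.685000
  f(c_1) = f(0.685000) = 0.305194
  f(a) × f(c) ≥ 0, new interval: [0.685000, 1.120000]
Iteration 2:
  c_2 = (0.685000 + 1.120000)/2 = 0.902500
  f(c_2) = f(0.902500) = -0.194857
  f(a) × f(c) < 0, new interval: [0.685000, 0.902500]
Iteration 3:
  c_3 = (0.685000 + 0.902500)/2 = 0.793750
  f(c_3) = f(0.793750) = 0.071137
  f(a) × f(c) ≥ 0, new interval: [0.793750, 0.902500]
Iteration 4:
  c_4 = (0.793750 + 0.902500)/2 = 0.848125
  f(c_4) = f(0.848125) = -0.057925
  f(a) × f(c) < 0, new interval: [0.793750, 0.848125]
Iteration 5:
  c_5 = (0.793750 + 0.848125)/2 = 0.820938
  f(c_5) = f(0.820938) = 0.007597
  f(a) × f(c) ≥ 0, new interval: [0.820938, 0.848125]
Iteration 6:
  c_6 = (0.820938 + 0.848125)/2 = 0.834531
  f(c_6) = f(0.834531) = -0.024917
  f(a) × f(c) < 0, new interval: [0.820938, 0.834531]
Iteration 7:
  c_7 = (0.820938 + 0.834531)/2 = 0.827734
  f(c_7) = f(0.827734) = -0.008598
  f(a) × f(c) < 0, new interval: [0.820938, 0.827734]

After 7 iteration(s), the approximation is c_7 = 0.827734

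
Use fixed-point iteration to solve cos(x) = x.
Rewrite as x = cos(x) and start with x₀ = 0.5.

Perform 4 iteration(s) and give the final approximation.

Equation: cos(x) = x
Fixed-point form: x = cos(x)
x₀ = 0.5

x_1 = g(0.500000) = 0.877583
x_2 = g(0.877583) = 0.639012
x_3 = g(0.639012) = 0.802685
x_4 = g(0.802685) = 0.694778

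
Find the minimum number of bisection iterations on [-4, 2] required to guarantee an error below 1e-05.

We need (b-a)/2^n ≤ 1e-05
(2 - (-4))/2^n ≤ 1e-05
6/2^n ≤ 1e-05
2^n ≥ 600000
n ≥ log₂(600000) = 19.19
n ≥ 20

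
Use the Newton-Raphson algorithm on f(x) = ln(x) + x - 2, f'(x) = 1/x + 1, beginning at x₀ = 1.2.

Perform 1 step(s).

f(x) = ln(x) + x - 2
f'(x) = 1/x + 1
x₀ = 1.2

Newton-Raphson formula: x_{n+1} = x_n - f(x_n)/f'(x_n)

Iteration 1:
  f(1.200000) = -0.617678
  f'(1.200000) = 1.833333
  x_1 = 1.200000 - (-0.617678)/1.833333 = 1.536916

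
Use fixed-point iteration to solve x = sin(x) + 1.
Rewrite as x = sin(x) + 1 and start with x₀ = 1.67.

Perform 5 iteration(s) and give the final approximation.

Equation: x = sin(x) + 1
Fixed-point form: x = sin(x) + 1
x₀ = 1.67

x_1 = g(1.670000) = 1.995083
x_2 = g(1.995083) = 1.911332
x_3 = g(1.911332) = 1.942576
x_4 = g(1.942576) = 1.931682
x_5 = g(1.931682) = 1.935584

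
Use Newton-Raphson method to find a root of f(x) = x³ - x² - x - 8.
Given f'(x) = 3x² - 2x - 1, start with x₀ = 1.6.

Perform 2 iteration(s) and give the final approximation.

f(x) = x³ - x² - x - 8
f'(x) = 3x² - 2x - 1
x₀ = 1.6

Newton-Raphson formula: x_{n+1} = x_n - f(x_n)/f'(x_n)

Iteration 1:
  f(1.600000) = -8.064000
  f'(1.600000) = 3.480000
  x_1 = 1.600000 - (-8.064000)/3.480000 = 3.917241
Iteration 2:
  f(3.917241) = 32.847186
  f'(3.917241) = 37.199857
  x_2 = 3.917241 - 32.847186/37.199857 = 3.034249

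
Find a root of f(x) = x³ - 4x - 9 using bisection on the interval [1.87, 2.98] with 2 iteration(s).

f(x) = x³ - 4x - 9
Initial interval: [1.87, 2.98]

Iteration 1:
  c_1 = (1.870000 + 2.980000)/2 = 2.425000
  f(c_1) = f(2.425000) = -4.439484
  f(a) × f(c) ≥ 0, new interval: [2.425000, 2.980000]
Iteration 2:
  c_2 = (2.425000 + 2.980000)/2 = 2.702500
  f(c_2) = f(2.702500) = -0.072274
  f(a) × f(c) ≥ 0, new interval: [2.702500, 2.980000]

After 2 iteration(s), the approximation is c_2 = 2.702500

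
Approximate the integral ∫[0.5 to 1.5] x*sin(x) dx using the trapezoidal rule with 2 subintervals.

f(x) = x*sin(x)
a = 0.5, b = 1.5, n = 2
h = (b - a)/n = 0.500000

Trapezoidal rule: (h/2)[f(x₀) + 2f(x₁) + 2f(x₂) + ... + f(xₙ)]

x_0 = 0.5000, f(x_0) = 0.239713, coefficient = 1
x_1 = 1.0000, f(x_1) = 0.841471, coefficient = 2
x_2 = 1.5000, f(x_2) = 1.496242, coefficient = 1

I ≈ (0.500000/2) × 3.418897 = 0.854724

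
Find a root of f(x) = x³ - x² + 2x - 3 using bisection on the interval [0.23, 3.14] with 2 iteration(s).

f(x) = x³ - x² + 2x - 3
Initial interval: [0.23, 3.14]

Iteration 1:
  c_1 = (0.230000 + 3.140000)/2 = 1.685000
  f(c_1) = f(1.685000) = 2.314869
  f(a) × f(c) < 0, new interval: [0.230000, 1.685000]
Iteration 2:
  c_2 = (0.230000 + 1.685000)/2 = 0.957500
  f(c_2) = f(0.957500) = -1.123964
  f(a) × f(c) ≥ 0, new interval: [0.957500, 1.685000]

After 2 iteration(s), the approximation is c_2 = 0.957500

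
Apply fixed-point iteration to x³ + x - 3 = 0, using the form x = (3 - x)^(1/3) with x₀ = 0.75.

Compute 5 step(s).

Equation: x³ + x - 3 = 0
Fixed-point form: x = (3 - x)^(1/3)
x₀ = 0.75

x_1 = g(0.750000) = 1.310371
x_2 = g(1.310371) = 1.191051
x_3 = g(1.191051) = 1.218453
x_4 = g(1.218453) = 1.212269
x_5 = g(1.212269) = 1.213670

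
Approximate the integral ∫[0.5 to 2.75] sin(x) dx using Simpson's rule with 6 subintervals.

f(x) = sin(x)
a = 0.5, b = 2.75, n = 6
h = (b - a)/n = 0.375000

Simpson's rule: (h/3)[f(x₀) + 4f(x₁) + 2f(x₂) + ... + f(xₙ)]

x_0 = 0.5000, f(x_0) = 0.479426, coefficient = 1
x_1 = 0.8750, f(x_1) = 0.767544, coefficient = 4
x_2 = 1.2500, f(x_2) = 0.948985, coefficient = 2
x_3 = 1.6250, f(x_3) = 0.998531, coefficient = 4
x_4 = 2.0000, f(x_4) = 0.909297, coefficient = 2
x_5 = 2.3750, f(x_5) = 0.693685, coefficient = 4
x_6 = 2.7500, f(x_6) = 0.381661, coefficient = 1

I ≈ (0.375000/3) × 14.416690 = 1.802086
Exact value: 1.801885
Error: 0.000201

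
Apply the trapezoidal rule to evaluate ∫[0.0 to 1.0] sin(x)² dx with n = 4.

f(x) = sin(x)²
a = 0.0, b = 1.0, n = 4
h = (b - a)/n = 0.250000

Trapezoidal rule: (h/2)[f(x₀) + 2f(x₁) + 2f(x₂) + ... + f(xₙ)]

x_0 = 0.0000, f(x_0) = 0.000000, coefficient = 1
x_1 = 0.2500, f(x_1) = 0.061209, coefficient = 2
x_2 = 0.5000, f(x_2) = 0.229849, coefficient = 2
x_3 = 0.7500, f(x_3) = 0.464631, coefficient = 2
x_4 = 1.0000, f(x_4) = 0.708073, coefficient = 1

I ≈ (0.250000/2) × 2.219451 = 0.277431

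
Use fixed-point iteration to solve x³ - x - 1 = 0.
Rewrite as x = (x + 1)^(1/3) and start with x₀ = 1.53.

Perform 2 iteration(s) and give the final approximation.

Equation: x³ - x - 1 = 0
Fixed-point form: x = (x + 1)^(1/3)
x₀ = 1.53

x_1 = g(1.530000) = 1.362616
x_2 = g(1.362616) = 1.331878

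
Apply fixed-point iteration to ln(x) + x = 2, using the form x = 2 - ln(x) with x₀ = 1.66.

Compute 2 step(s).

Equation: ln(x) + x = 2
Fixed-point form: x = 2 - ln(x)
x₀ = 1.66

x_1 = g(1.660000) = 1.493182
x_2 = g(1.493182) = 1.599090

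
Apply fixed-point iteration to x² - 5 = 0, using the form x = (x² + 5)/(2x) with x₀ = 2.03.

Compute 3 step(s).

Equation: x² - 5 = 0
Fixed-point form: x = (x² + 5)/(2x)
x₀ = 2.03

x_1 = g(2.030000) = 2.246527
x_2 = g(2.246527) = 2.236092
x_3 = g(2.236092) = 2.236068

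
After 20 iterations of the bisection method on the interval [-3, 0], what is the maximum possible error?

Bisection error bound: |error| ≤ (b-a)/2^n
|error| ≤ (0 - (-3))/2^20 = 3/2^20
|error| ≤ 0.0000028610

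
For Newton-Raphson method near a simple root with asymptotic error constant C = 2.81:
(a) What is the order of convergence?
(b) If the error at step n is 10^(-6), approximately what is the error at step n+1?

(a) Newton-Raphson has quadratic (order 2) convergence near simple roots.
    This means |e_{n+1}| ≈ C|e_n|².

(b) With |e_n| = 10^(-6) and C = 2.81:
    |e_{n+1}| ≈ 2.81 × (10^(-6))² = 2.81 × 10^(-12)

(a) 2 (quadratic); (b) |e_{n+1}| ≈ 2.810e-12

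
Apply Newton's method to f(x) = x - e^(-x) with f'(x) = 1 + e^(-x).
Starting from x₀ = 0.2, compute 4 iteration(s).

f(x) = x - e^(-x)
f'(x) = 1 + e^(-x)
x₀ = 0.2

Newton-Raphson formula: x_{n+1} = x_n - f(x_n)/f'(x_n)

Iteration 1:
  f(0.200000) = -0.618731
  f'(0.200000) = 1.818731
  x_1 = 0.200000 - (-0.618731)/1.818731 = 0.540199
Iteration 2:
  f(0.540199) = -0.042433
  f'(0.540199) = 1.582632
  x_2 = 0.540199 - (-0.042433)/1.582632 = 0.567011
Iteration 3:
  f(0.567011) = -0.000208
  f'(0.567011) = 1.567218
  x_3 = 0.567011 - (-0.000208)/1.567218 = 0.567143
Iteration 4:
  f(0.567143) = 0.000000
  f'(0.567143) = 1.567143
  x_4 = 0.567143 - 0.000000/1.567143 = 0.567143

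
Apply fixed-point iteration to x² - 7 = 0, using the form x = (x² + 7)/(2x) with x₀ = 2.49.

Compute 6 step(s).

Equation: x² - 7 = 0
Fixed-point form: x = (x² + 7)/(2x)
x₀ = 2.49

x_1 = g(2.490000) = 2.650622
x_2 = g(2.650622) = 2.645756
x_3 = g(2.645756) = 2.645751
x_4 = g(2.645751) = 2.645751
x_5 = g(2.645751) = 2.645751
x_6 = g(2.645751) = 2.645751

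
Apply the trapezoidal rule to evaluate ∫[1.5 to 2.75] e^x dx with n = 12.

f(x) = e^x
a = 1.5, b = 2.75, n = 12
h = (b - a)/n = 0.104167

Trapezoidal rule: (h/2)[f(x₀) + 2f(x₁) + 2f(x₂) + ... + f(xₙ)]

x_0 = 1.5000, f(x_0) = 4.481689, coefficient = 1
x_1 = 1.6042, f(x_1) = 4.973713, coefficient = 2
x_2 = 1.7083, f(x_2) = 5.519754, coefficient = 2
x_3 = 1.8125, f(x_3) = 6.125743, coefficient = 2
x_4 = 1.9167, f(x_4) = 6.798260, coefficient = 2
x_5 = 2.0208, f(x_5) = 7.544609, coefficient = 2
x_6 = 2.1250, f(x_6) = 8.372897, coefficient = 2
x_7 = 2.2292, f(x_7) = 9.292119, coefficient = 2
x_8 = 2.3333, f(x_8) = 10.312259, coefficient = 2
x_9 = 2.4375, f(x_9) = 11.444394, coefficient = 2
x_10 = 2.5417, f(x_10) = 12.700821, coefficient = 2
x_11 = 2.6458, f(x_11) = 14.095186, coefficient = 2
x_12 = 2.7500, f(x_12) = 15.642632, coefficient = 1

I ≈ (0.104167/2) × 214.483833 = 11.171033
Exact value: 11.160943
Error: 0.010090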